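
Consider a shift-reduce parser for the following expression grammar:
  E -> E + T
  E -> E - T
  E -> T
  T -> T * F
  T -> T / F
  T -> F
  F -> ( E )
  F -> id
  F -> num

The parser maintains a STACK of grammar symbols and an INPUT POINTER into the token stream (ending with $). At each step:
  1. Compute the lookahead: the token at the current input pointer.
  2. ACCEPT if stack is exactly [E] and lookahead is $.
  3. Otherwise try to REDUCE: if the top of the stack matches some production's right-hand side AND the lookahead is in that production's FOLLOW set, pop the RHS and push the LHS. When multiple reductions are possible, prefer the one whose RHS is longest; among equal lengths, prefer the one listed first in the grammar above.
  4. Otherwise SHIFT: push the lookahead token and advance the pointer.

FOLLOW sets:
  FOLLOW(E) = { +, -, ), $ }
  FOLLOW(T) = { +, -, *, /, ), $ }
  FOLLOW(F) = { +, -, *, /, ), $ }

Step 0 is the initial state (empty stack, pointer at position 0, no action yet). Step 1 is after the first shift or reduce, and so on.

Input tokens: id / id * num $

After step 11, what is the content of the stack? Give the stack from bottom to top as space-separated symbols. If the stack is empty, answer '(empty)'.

Step 1: shift id. Stack=[id] ptr=1 lookahead=/ remaining=[/ id * num $]
Step 2: reduce F->id. Stack=[F] ptr=1 lookahead=/ remaining=[/ id * num $]
Step 3: reduce T->F. Stack=[T] ptr=1 lookahead=/ remaining=[/ id * num $]
Step 4: shift /. Stack=[T /] ptr=2 lookahead=id remaining=[id * num $]
Step 5: shift id. Stack=[T / id] ptr=3 lookahead=* remaining=[* num $]
Step 6: reduce F->id. Stack=[T / F] ptr=3 lookahead=* remaining=[* num $]
Step 7: reduce T->T / F. Stack=[T] ptr=3 lookahead=* remaining=[* num $]
Step 8: shift *. Stack=[T *] ptr=4 lookahead=num remaining=[num $]
Step 9: shift num. Stack=[T * num] ptr=5 lookahead=$ remaining=[$]
Step 10: reduce F->num. Stack=[T * F] ptr=5 lookahead=$ remaining=[$]
Step 11: reduce T->T * F. Stack=[T] ptr=5 lookahead=$ remaining=[$]

Answer: T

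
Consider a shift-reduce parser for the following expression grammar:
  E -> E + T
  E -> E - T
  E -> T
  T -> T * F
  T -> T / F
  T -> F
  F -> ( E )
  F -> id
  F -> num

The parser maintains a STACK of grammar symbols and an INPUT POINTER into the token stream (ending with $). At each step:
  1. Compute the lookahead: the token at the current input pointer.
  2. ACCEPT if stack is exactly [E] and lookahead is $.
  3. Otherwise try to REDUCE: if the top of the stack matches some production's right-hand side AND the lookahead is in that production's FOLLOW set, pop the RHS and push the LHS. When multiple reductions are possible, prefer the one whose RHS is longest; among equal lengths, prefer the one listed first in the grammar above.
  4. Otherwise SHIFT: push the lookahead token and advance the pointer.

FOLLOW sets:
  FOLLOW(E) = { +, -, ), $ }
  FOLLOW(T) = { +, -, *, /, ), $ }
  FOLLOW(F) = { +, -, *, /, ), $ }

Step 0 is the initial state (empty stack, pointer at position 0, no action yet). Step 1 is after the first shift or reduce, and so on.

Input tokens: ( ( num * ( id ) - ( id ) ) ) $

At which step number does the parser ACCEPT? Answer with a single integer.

Answer: 34

Derivation:
Step 1: shift (. Stack=[(] ptr=1 lookahead=( remaining=[( num * ( id ) - ( id ) ) ) $]
Step 2: shift (. Stack=[( (] ptr=2 lookahead=num remaining=[num * ( id ) - ( id ) ) ) $]
Step 3: shift num. Stack=[( ( num] ptr=3 lookahead=* remaining=[* ( id ) - ( id ) ) ) $]
Step 4: reduce F->num. Stack=[( ( F] ptr=3 lookahead=* remaining=[* ( id ) - ( id ) ) ) $]
Step 5: reduce T->F. Stack=[( ( T] ptr=3 lookahead=* remaining=[* ( id ) - ( id ) ) ) $]
Step 6: shift *. Stack=[( ( T *] ptr=4 lookahead=( remaining=[( id ) - ( id ) ) ) $]
Step 7: shift (. Stack=[( ( T * (] ptr=5 lookahead=id remaining=[id ) - ( id ) ) ) $]
Step 8: shift id. Stack=[( ( T * ( id] ptr=6 lookahead=) remaining=[) - ( id ) ) ) $]
Step 9: reduce F->id. Stack=[( ( T * ( F] ptr=6 lookahead=) remaining=[) - ( id ) ) ) $]
Step 10: reduce T->F. Stack=[( ( T * ( T] ptr=6 lookahead=) remaining=[) - ( id ) ) ) $]
Step 11: reduce E->T. Stack=[( ( T * ( E] ptr=6 lookahead=) remaining=[) - ( id ) ) ) $]
Step 12: shift ). Stack=[( ( T * ( E )] ptr=7 lookahead=- remaining=[- ( id ) ) ) $]
Step 13: reduce F->( E ). Stack=[( ( T * F] ptr=7 lookahead=- remaining=[- ( id ) ) ) $]
Step 14: reduce T->T * F. Stack=[( ( T] ptr=7 lookahead=- remaining=[- ( id ) ) ) $]
Step 15: reduce E->T. Stack=[( ( E] ptr=7 lookahead=- remaining=[- ( id ) ) ) $]
Step 16: shift -. Stack=[( ( E -] ptr=8 lookahead=( remaining=[( id ) ) ) $]
Step 17: shift (. Stack=[( ( E - (] ptr=9 lookahead=id remaining=[id ) ) ) $]
Step 18: shift id. Stack=[( ( E - ( id] ptr=10 lookahead=) remaining=[) ) ) $]
Step 19: reduce F->id. Stack=[( ( E - ( F] ptr=10 lookahead=) remaining=[) ) ) $]
Step 20: reduce T->F. Stack=[( ( E - ( T] ptr=10 lookahead=) remaining=[) ) ) $]
Step 21: reduce E->T. Stack=[( ( E - ( E] ptr=10 lookahead=) remaining=[) ) ) $]
Step 22: shift ). Stack=[( ( E - ( E )] ptr=11 lookahead=) remaining=[) ) $]
Step 23: reduce F->( E ). Stack=[( ( E - F] ptr=11 lookahead=) remaining=[) ) $]
Step 24: reduce T->F. Stack=[( ( E - T] ptr=11 lookahead=) remaining=[) ) $]
Step 25: reduce E->E - T. Stack=[( ( E] ptr=11 lookahead=) remaining=[) ) $]
Step 26: shift ). Stack=[( ( E )] ptr=12 lookahead=) remaining=[) $]
Step 27: reduce F->( E ). Stack=[( F] ptr=12 lookahead=) remaining=[) $]
Step 28: reduce T->F. Stack=[( T] ptr=12 lookahead=) remaining=[) $]
Step 29: reduce E->T. Stack=[( E] ptr=12 lookahead=) remaining=[) $]
Step 30: shift ). Stack=[( E )] ptr=13 lookahead=$ remaining=[$]
Step 31: reduce F->( E ). Stack=[F] ptr=13 lookahead=$ remaining=[$]
Step 32: reduce T->F. Stack=[T] ptr=13 lookahead=$ remaining=[$]
Step 33: reduce E->T. Stack=[E] ptr=13 lookahead=$ remaining=[$]
Step 34: accept. Stack=[E] ptr=13 lookahead=$ remaining=[$]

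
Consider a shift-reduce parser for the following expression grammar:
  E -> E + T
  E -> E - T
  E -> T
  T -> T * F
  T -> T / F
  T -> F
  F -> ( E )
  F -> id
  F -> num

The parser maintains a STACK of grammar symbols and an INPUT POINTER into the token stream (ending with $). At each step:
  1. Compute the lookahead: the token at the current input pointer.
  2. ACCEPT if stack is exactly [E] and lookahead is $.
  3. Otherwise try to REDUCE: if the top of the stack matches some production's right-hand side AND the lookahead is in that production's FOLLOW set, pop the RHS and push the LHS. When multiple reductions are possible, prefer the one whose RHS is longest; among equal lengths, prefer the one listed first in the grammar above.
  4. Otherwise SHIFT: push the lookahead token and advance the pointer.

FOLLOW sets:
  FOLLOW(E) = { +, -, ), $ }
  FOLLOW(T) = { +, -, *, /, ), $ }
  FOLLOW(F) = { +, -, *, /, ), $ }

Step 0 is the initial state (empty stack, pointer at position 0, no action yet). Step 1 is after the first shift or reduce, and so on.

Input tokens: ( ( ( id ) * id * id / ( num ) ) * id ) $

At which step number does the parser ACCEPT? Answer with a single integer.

Step 1: shift (. Stack=[(] ptr=1 lookahead=( remaining=[( ( id ) * id * id / ( num ) ) * id ) $]
Step 2: shift (. Stack=[( (] ptr=2 lookahead=( remaining=[( id ) * id * id / ( num ) ) * id ) $]
Step 3: shift (. Stack=[( ( (] ptr=3 lookahead=id remaining=[id ) * id * id / ( num ) ) * id ) $]
Step 4: shift id. Stack=[( ( ( id] ptr=4 lookahead=) remaining=[) * id * id / ( num ) ) * id ) $]
Step 5: reduce F->id. Stack=[( ( ( F] ptr=4 lookahead=) remaining=[) * id * id / ( num ) ) * id ) $]
Step 6: reduce T->F. Stack=[( ( ( T] ptr=4 lookahead=) remaining=[) * id * id / ( num ) ) * id ) $]
Step 7: reduce E->T. Stack=[( ( ( E] ptr=4 lookahead=) remaining=[) * id * id / ( num ) ) * id ) $]
Step 8: shift ). Stack=[( ( ( E )] ptr=5 lookahead=* remaining=[* id * id / ( num ) ) * id ) $]
Step 9: reduce F->( E ). Stack=[( ( F] ptr=5 lookahead=* remaining=[* id * id / ( num ) ) * id ) $]
Step 10: reduce T->F. Stack=[( ( T] ptr=5 lookahead=* remaining=[* id * id / ( num ) ) * id ) $]
Step 11: shift *. Stack=[( ( T *] ptr=6 lookahead=id remaining=[id * id / ( num ) ) * id ) $]
Step 12: shift id. Stack=[( ( T * id] ptr=7 lookahead=* remaining=[* id / ( num ) ) * id ) $]
Step 13: reduce F->id. Stack=[( ( T * F] ptr=7 lookahead=* remaining=[* id / ( num ) ) * id ) $]
Step 14: reduce T->T * F. Stack=[( ( T] ptr=7 lookahead=* remaining=[* id / ( num ) ) * id ) $]
Step 15: shift *. Stack=[( ( T *] ptr=8 lookahead=id remaining=[id / ( num ) ) * id ) $]
Step 16: shift id. Stack=[( ( T * id] ptr=9 lookahead=/ remaining=[/ ( num ) ) * id ) $]
Step 17: reduce F->id. Stack=[( ( T * F] ptr=9 lookahead=/ remaining=[/ ( num ) ) * id ) $]
Step 18: reduce T->T * F. Stack=[( ( T] ptr=9 lookahead=/ remaining=[/ ( num ) ) * id ) $]
Step 19: shift /. Stack=[( ( T /] ptr=10 lookahead=( remaining=[( num ) ) * id ) $]
Step 20: shift (. Stack=[( ( T / (] ptr=11 lookahead=num remaining=[num ) ) * id ) $]
Step 21: shift num. Stack=[( ( T / ( num] ptr=12 lookahead=) remaining=[) ) * id ) $]
Step 22: reduce F->num. Stack=[( ( T / ( F] ptr=12 lookahead=) remaining=[) ) * id ) $]
Step 23: reduce T->F. Stack=[( ( T / ( T] ptr=12 lookahead=) remaining=[) ) * id ) $]
Step 24: reduce E->T. Stack=[( ( T / ( E] ptr=12 lookahead=) remaining=[) ) * id ) $]
Step 25: shift ). Stack=[( ( T / ( E )] ptr=13 lookahead=) remaining=[) * id ) $]
Step 26: reduce F->( E ). Stack=[( ( T / F] ptr=13 lookahead=) remaining=[) * id ) $]
Step 27: reduce T->T / F. Stack=[( ( T] ptr=13 lookahead=) remaining=[) * id ) $]
Step 28: reduce E->T. Stack=[( ( E] ptr=13 lookahead=) remaining=[) * id ) $]
Step 29: shift ). Stack=[( ( E )] ptr=14 lookahead=* remaining=[* id ) $]
Step 30: reduce F->( E ). Stack=[( F] ptr=14 lookahead=* remaining=[* id ) $]
Step 31: reduce T->F. Stack=[( T] ptr=14 lookahead=* remaining=[* id ) $]
Step 32: shift *. Stack=[( T *] ptr=15 lookahead=id remaining=[id ) $]
Step 33: shift id. Stack=[( T * id] ptr=16 lookahead=) remaining=[) $]
Step 34: reduce F->id. Stack=[( T * F] ptr=16 lookahead=) remaining=[) $]
Step 35: reduce T->T * F. Stack=[( T] ptr=16 lookahead=) remaining=[) $]
Step 36: reduce E->T. Stack=[( E] ptr=16 lookahead=) remaining=[) $]
Step 37: shift ). Stack=[( E )] ptr=17 lookahead=$ remaining=[$]
Step 38: reduce F->( E ). Stack=[F] ptr=17 lookahead=$ remaining=[$]
Step 39: reduce T->F. Stack=[T] ptr=17 lookahead=$ remaining=[$]
Step 40: reduce E->T. Stack=[E] ptr=17 lookahead=$ remaining=[$]
Step 41: accept. Stack=[E] ptr=17 lookahead=$ remaining=[$]

Answer: 41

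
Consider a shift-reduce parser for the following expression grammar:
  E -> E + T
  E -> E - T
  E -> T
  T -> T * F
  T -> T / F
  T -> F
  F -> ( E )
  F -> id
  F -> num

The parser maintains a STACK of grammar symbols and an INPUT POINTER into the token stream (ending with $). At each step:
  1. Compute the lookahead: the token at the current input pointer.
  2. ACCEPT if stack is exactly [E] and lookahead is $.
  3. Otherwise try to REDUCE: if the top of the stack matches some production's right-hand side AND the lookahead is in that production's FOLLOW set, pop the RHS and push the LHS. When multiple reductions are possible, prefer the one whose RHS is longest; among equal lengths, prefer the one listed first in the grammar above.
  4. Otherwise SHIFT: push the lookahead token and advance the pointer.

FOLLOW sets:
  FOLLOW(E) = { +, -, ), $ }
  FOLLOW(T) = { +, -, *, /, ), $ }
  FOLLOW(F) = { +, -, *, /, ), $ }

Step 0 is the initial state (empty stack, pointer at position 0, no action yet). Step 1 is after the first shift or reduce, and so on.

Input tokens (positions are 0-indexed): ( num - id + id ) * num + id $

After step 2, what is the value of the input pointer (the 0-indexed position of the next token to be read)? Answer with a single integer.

Answer: 2

Derivation:
Step 1: shift (. Stack=[(] ptr=1 lookahead=num remaining=[num - id + id ) * num + id $]
Step 2: shift num. Stack=[( num] ptr=2 lookahead=- remaining=[- id + id ) * num + id $]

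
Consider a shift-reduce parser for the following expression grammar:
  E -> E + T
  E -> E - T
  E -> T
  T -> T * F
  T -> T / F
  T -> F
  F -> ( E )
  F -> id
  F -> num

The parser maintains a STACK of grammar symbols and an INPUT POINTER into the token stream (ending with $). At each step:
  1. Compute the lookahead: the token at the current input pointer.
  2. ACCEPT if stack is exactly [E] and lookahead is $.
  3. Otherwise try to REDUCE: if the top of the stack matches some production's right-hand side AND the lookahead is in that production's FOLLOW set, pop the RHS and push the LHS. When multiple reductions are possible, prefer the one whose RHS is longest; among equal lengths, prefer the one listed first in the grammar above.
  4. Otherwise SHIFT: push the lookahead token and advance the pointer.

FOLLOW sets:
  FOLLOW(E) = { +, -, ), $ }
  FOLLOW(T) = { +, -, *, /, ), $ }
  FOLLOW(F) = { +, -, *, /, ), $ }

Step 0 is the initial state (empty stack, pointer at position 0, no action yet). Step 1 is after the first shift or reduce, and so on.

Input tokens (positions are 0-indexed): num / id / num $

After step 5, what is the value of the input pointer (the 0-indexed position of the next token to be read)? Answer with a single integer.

Step 1: shift num. Stack=[num] ptr=1 lookahead=/ remaining=[/ id / num $]
Step 2: reduce F->num. Stack=[F] ptr=1 lookahead=/ remaining=[/ id / num $]
Step 3: reduce T->F. Stack=[T] ptr=1 lookahead=/ remaining=[/ id / num $]
Step 4: shift /. Stack=[T /] ptr=2 lookahead=id remaining=[id / num $]
Step 5: shift id. Stack=[T / id] ptr=3 lookahead=/ remaining=[/ num $]

Answer: 3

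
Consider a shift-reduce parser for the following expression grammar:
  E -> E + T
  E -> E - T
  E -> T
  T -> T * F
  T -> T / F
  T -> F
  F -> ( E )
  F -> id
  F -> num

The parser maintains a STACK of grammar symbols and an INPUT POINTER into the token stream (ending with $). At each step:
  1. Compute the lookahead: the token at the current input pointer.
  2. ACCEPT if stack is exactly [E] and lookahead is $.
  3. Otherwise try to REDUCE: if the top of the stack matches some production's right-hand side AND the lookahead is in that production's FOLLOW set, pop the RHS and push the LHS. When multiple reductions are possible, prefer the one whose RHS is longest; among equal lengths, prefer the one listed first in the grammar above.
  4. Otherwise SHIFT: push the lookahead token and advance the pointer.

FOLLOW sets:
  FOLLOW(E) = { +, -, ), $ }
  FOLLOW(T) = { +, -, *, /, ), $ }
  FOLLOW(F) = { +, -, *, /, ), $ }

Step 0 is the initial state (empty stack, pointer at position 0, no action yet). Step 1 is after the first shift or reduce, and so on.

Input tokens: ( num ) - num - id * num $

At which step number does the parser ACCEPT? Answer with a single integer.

Answer: 24

Derivation:
Step 1: shift (. Stack=[(] ptr=1 lookahead=num remaining=[num ) - num - id * num $]
Step 2: shift num. Stack=[( num] ptr=2 lookahead=) remaining=[) - num - id * num $]
Step 3: reduce F->num. Stack=[( F] ptr=2 lookahead=) remaining=[) - num - id * num $]
Step 4: reduce T->F. Stack=[( T] ptr=2 lookahead=) remaining=[) - num - id * num $]
Step 5: reduce E->T. Stack=[( E] ptr=2 lookahead=) remaining=[) - num - id * num $]
Step 6: shift ). Stack=[( E )] ptr=3 lookahead=- remaining=[- num - id * num $]
Step 7: reduce F->( E ). Stack=[F] ptr=3 lookahead=- remaining=[- num - id * num $]
Step 8: reduce T->F. Stack=[T] ptr=3 lookahead=- remaining=[- num - id * num $]
Step 9: reduce E->T. Stack=[E] ptr=3 lookahead=- remaining=[- num - id * num $]
Step 10: shift -. Stack=[E -] ptr=4 lookahead=num remaining=[num - id * num $]
Step 11: shift num. Stack=[E - num] ptr=5 lookahead=- remaining=[- id * num $]
Step 12: reduce F->num. Stack=[E - F] ptr=5 lookahead=- remaining=[- id * num $]
Step 13: reduce T->F. Stack=[E - T] ptr=5 lookahead=- remaining=[- id * num $]
Step 14: reduce E->E - T. Stack=[E] ptr=5 lookahead=- remaining=[- id * num $]
Step 15: shift -. Stack=[E -] ptr=6 lookahead=id remaining=[id * num $]
Step 16: shift id. Stack=[E - id] ptr=7 lookahead=* remaining=[* num $]
Step 17: reduce F->id. Stack=[E - F] ptr=7 lookahead=* remaining=[* num $]
Step 18: reduce T->F. Stack=[E - T] ptr=7 lookahead=* remaining=[* num $]
Step 19: shift *. Stack=[E - T *] ptr=8 lookahead=num remaining=[num $]
Step 20: shift num. Stack=[E - T * num] ptr=9 lookahead=$ remaining=[$]
Step 21: reduce F->num. Stack=[E - T * F] ptr=9 lookahead=$ remaining=[$]
Step 22: reduce T->T * F. Stack=[E - T] ptr=9 lookahead=$ remaining=[$]
Step 23: reduce E->E - T. Stack=[E] ptr=9 lookahead=$ remaining=[$]
Step 24: accept. Stack=[E] ptr=9 lookahead=$ remaining=[$]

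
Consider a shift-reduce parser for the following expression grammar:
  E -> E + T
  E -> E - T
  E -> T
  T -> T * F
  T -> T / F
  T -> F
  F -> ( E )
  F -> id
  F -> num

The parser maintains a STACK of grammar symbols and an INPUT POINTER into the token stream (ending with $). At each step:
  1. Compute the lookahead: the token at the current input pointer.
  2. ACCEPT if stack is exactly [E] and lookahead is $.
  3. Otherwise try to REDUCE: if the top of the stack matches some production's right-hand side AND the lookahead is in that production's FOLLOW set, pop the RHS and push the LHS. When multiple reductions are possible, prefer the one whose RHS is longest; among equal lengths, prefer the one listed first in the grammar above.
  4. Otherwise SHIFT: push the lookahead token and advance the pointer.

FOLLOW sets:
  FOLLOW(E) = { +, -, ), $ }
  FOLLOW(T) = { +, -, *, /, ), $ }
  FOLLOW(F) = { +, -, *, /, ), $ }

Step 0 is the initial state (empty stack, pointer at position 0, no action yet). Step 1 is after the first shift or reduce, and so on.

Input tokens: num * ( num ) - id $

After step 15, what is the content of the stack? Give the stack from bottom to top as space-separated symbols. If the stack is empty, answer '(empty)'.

Answer: E - id

Derivation:
Step 1: shift num. Stack=[num] ptr=1 lookahead=* remaining=[* ( num ) - id $]
Step 2: reduce F->num. Stack=[F] ptr=1 lookahead=* remaining=[* ( num ) - id $]
Step 3: reduce T->F. Stack=[T] ptr=1 lookahead=* remaining=[* ( num ) - id $]
Step 4: shift *. Stack=[T *] ptr=2 lookahead=( remaining=[( num ) - id $]
Step 5: shift (. Stack=[T * (] ptr=3 lookahead=num remaining=[num ) - id $]
Step 6: shift num. Stack=[T * ( num] ptr=4 lookahead=) remaining=[) - id $]
Step 7: reduce F->num. Stack=[T * ( F] ptr=4 lookahead=) remaining=[) - id $]
Step 8: reduce T->F. Stack=[T * ( T] ptr=4 lookahead=) remaining=[) - id $]
Step 9: reduce E->T. Stack=[T * ( E] ptr=4 lookahead=) remaining=[) - id $]
Step 10: shift ). Stack=[T * ( E )] ptr=5 lookahead=- remaining=[- id $]
Step 11: reduce F->( E ). Stack=[T * F] ptr=5 lookahead=- remaining=[- id $]
Step 12: reduce T->T * F. Stack=[T] ptr=5 lookahead=- remaining=[- id $]
Step 13: reduce E->T. Stack=[E] ptr=5 lookahead=- remaining=[- id $]
Step 14: shift -. Stack=[E -] ptr=6 lookahead=id remaining=[id $]
Step 15: shift id. Stack=[E - id] ptr=7 lookahead=$ remaining=[$]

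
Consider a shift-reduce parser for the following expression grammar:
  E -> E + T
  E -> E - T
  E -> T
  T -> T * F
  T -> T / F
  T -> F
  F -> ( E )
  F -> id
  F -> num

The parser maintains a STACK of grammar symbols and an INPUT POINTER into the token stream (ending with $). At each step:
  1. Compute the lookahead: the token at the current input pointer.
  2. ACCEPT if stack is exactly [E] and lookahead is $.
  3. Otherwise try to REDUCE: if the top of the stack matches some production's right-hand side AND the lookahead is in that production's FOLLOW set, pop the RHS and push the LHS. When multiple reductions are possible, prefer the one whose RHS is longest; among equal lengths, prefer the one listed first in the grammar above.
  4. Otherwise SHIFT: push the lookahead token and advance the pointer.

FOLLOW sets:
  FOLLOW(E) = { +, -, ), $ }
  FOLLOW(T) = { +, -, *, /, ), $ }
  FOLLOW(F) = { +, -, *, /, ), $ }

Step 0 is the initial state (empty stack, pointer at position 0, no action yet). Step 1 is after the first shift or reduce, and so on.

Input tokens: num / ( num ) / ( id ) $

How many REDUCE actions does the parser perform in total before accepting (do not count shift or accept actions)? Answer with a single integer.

Answer: 13

Derivation:
Step 1: shift num. Stack=[num] ptr=1 lookahead=/ remaining=[/ ( num ) / ( id ) $]
Step 2: reduce F->num. Stack=[F] ptr=1 lookahead=/ remaining=[/ ( num ) / ( id ) $]
Step 3: reduce T->F. Stack=[T] ptr=1 lookahead=/ remaining=[/ ( num ) / ( id ) $]
Step 4: shift /. Stack=[T /] ptr=2 lookahead=( remaining=[( num ) / ( id ) $]
Step 5: shift (. Stack=[T / (] ptr=3 lookahead=num remaining=[num ) / ( id ) $]
Step 6: shift num. Stack=[T / ( num] ptr=4 lookahead=) remaining=[) / ( id ) $]
Step 7: reduce F->num. Stack=[T / ( F] ptr=4 lookahead=) remaining=[) / ( id ) $]
Step 8: reduce T->F. Stack=[T / ( T] ptr=4 lookahead=) remaining=[) / ( id ) $]
Step 9: reduce E->T. Stack=[T / ( E] ptr=4 lookahead=) remaining=[) / ( id ) $]
Step 10: shift ). Stack=[T / ( E )] ptr=5 lookahead=/ remaining=[/ ( id ) $]
Step 11: reduce F->( E ). Stack=[T / F] ptr=5 lookahead=/ remaining=[/ ( id ) $]
Step 12: reduce T->T / F. Stack=[T] ptr=5 lookahead=/ remaining=[/ ( id ) $]
Step 13: shift /. Stack=[T /] ptr=6 lookahead=( remaining=[( id ) $]
Step 14: shift (. Stack=[T / (] ptr=7 lookahead=id remaining=[id ) $]
Step 15: shift id. Stack=[T / ( id] ptr=8 lookahead=) remaining=[) $]
Step 16: reduce F->id. Stack=[T / ( F] ptr=8 lookahead=) remaining=[) $]
Step 17: reduce T->F. Stack=[T / ( T] ptr=8 lookahead=) remaining=[) $]
Step 18: reduce E->T. Stack=[T / ( E] ptr=8 lookahead=) remaining=[) $]
Step 19: shift ). Stack=[T / ( E )] ptr=9 lookahead=$ remaining=[$]
Step 20: reduce F->( E ). Stack=[T / F] ptr=9 lookahead=$ remaining=[$]
Step 21: reduce T->T / F. Stack=[T] ptr=9 lookahead=$ remaining=[$]
Step 22: reduce E->T. Stack=[E] ptr=9 lookahead=$ remaining=[$]
Step 23: accept. Stack=[E] ptr=9 lookahead=$ remaining=[$]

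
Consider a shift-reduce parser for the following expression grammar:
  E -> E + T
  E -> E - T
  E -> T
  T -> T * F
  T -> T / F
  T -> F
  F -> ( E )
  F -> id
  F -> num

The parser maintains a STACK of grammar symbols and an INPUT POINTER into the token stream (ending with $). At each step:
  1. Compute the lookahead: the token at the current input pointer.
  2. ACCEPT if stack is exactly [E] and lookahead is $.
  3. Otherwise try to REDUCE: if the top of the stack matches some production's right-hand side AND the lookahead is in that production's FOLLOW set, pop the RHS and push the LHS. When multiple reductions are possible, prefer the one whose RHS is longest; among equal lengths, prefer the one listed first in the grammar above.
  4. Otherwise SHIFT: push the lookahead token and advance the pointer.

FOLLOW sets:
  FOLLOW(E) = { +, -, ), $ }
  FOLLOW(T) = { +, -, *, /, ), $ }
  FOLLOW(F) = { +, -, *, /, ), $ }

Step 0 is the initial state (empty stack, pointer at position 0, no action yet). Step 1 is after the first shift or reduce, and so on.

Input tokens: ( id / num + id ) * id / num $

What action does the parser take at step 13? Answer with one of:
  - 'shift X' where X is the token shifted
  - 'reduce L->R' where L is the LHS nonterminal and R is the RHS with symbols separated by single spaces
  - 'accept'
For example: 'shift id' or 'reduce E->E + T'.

Answer: reduce T->F

Derivation:
Step 1: shift (. Stack=[(] ptr=1 lookahead=id remaining=[id / num + id ) * id / num $]
Step 2: shift id. Stack=[( id] ptr=2 lookahead=/ remaining=[/ num + id ) * id / num $]
Step 3: reduce F->id. Stack=[( F] ptr=2 lookahead=/ remaining=[/ num + id ) * id / num $]
Step 4: reduce T->F. Stack=[( T] ptr=2 lookahead=/ remaining=[/ num + id ) * id / num $]
Step 5: shift /. Stack=[( T /] ptr=3 lookahead=num remaining=[num + id ) * id / num $]
Step 6: shift num. Stack=[( T / num] ptr=4 lookahead=+ remaining=[+ id ) * id / num $]
Step 7: reduce F->num. Stack=[( T / F] ptr=4 lookahead=+ remaining=[+ id ) * id / num $]
Step 8: reduce T->T / F. Stack=[( T] ptr=4 lookahead=+ remaining=[+ id ) * id / num $]
Step 9: reduce E->T. Stack=[( E] ptr=4 lookahead=+ remaining=[+ id ) * id / num $]
Step 10: shift +. Stack=[( E +] ptr=5 lookahead=id remaining=[id ) * id / num $]
Step 11: shift id. Stack=[( E + id] ptr=6 lookahead=) remaining=[) * id / num $]
Step 12: reduce F->id. Stack=[( E + F] ptr=6 lookahead=) remaining=[) * id / num $]
Step 13: reduce T->F. Stack=[( E + T] ptr=6 lookahead=) remaining=[) * id / num $]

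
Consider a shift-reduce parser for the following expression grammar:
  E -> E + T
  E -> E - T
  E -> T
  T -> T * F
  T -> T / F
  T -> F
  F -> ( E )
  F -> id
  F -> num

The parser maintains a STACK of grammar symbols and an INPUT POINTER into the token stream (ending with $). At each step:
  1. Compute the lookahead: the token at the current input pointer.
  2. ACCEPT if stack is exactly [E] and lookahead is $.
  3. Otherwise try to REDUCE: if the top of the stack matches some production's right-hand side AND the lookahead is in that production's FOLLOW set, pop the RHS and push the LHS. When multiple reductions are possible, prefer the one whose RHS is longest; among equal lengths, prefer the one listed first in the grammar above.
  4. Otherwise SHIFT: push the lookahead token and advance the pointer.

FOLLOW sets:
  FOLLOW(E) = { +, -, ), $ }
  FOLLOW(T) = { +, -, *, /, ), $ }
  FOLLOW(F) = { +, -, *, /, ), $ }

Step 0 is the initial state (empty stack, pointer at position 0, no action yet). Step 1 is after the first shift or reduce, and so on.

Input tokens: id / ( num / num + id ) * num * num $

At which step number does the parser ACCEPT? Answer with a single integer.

Answer: 31

Derivation:
Step 1: shift id. Stack=[id] ptr=1 lookahead=/ remaining=[/ ( num / num + id ) * num * num $]
Step 2: reduce F->id. Stack=[F] ptr=1 lookahead=/ remaining=[/ ( num / num + id ) * num * num $]
Step 3: reduce T->F. Stack=[T] ptr=1 lookahead=/ remaining=[/ ( num / num + id ) * num * num $]
Step 4: shift /. Stack=[T /] ptr=2 lookahead=( remaining=[( num / num + id ) * num * num $]
Step 5: shift (. Stack=[T / (] ptr=3 lookahead=num remaining=[num / num + id ) * num * num $]
Step 6: shift num. Stack=[T / ( num] ptr=4 lookahead=/ remaining=[/ num + id ) * num * num $]
Step 7: reduce F->num. Stack=[T / ( F] ptr=4 lookahead=/ remaining=[/ num + id ) * num * num $]
Step 8: reduce T->F. Stack=[T / ( T] ptr=4 lookahead=/ remaining=[/ num + id ) * num * num $]
Step 9: shift /. Stack=[T / ( T /] ptr=5 lookahead=num remaining=[num + id ) * num * num $]
Step 10: shift num. Stack=[T / ( T / num] ptr=6 lookahead=+ remaining=[+ id ) * num * num $]
Step 11: reduce F->num. Stack=[T / ( T / F] ptr=6 lookahead=+ remaining=[+ id ) * num * num $]
Step 12: reduce T->T / F. Stack=[T / ( T] ptr=6 lookahead=+ remaining=[+ id ) * num * num $]
Step 13: reduce E->T. Stack=[T / ( E] ptr=6 lookahead=+ remaining=[+ id ) * num * num $]
Step 14: shift +. Stack=[T / ( E +] ptr=7 lookahead=id remaining=[id ) * num * num $]
Step 15: shift id. Stack=[T / ( E + id] ptr=8 lookahead=) remaining=[) * num * num $]
Step 16: reduce F->id. Stack=[T / ( E + F] ptr=8 lookahead=) remaining=[) * num * num $]
Step 17: reduce T->F. Stack=[T / ( E + T] ptr=8 lookahead=) remaining=[) * num * num $]
Step 18: reduce E->E + T. Stack=[T / ( E] ptr=8 lookahead=) remaining=[) * num * num $]
Step 19: shift ). Stack=[T / ( E )] ptr=9 lookahead=* remaining=[* num * num $]
Step 20: reduce F->( E ). Stack=[T / F] ptr=9 lookahead=* remaining=[* num * num $]
Step 21: reduce T->T / F. Stack=[T] ptr=9 lookahead=* remaining=[* num * num $]
Step 22: shift *. Stack=[T *] ptr=10 lookahead=num remaining=[num * num $]
Step 23: shift num. Stack=[T * num] ptr=11 lookahead=* remaining=[* num $]
Step 24: reduce F->num. Stack=[T * F] ptr=11 lookahead=* remaining=[* num $]
Step 25: reduce T->T * F. Stack=[T] ptr=11 lookahead=* remaining=[* num $]
Step 26: shift *. Stack=[T *] ptr=12 lookahead=num remaining=[num $]
Step 27: shift num. Stack=[T * num] ptr=13 lookahead=$ remaining=[$]
Step 28: reduce F->num. Stack=[T * F] ptr=13 lookahead=$ remaining=[$]
Step 29: reduce T->T * F. Stack=[T] ptr=13 lookahead=$ remaining=[$]
Step 30: reduce E->T. Stack=[E] ptr=13 lookahead=$ remaining=[$]
Step 31: accept. Stack=[E] ptr=13 lookahead=$ remaining=[$]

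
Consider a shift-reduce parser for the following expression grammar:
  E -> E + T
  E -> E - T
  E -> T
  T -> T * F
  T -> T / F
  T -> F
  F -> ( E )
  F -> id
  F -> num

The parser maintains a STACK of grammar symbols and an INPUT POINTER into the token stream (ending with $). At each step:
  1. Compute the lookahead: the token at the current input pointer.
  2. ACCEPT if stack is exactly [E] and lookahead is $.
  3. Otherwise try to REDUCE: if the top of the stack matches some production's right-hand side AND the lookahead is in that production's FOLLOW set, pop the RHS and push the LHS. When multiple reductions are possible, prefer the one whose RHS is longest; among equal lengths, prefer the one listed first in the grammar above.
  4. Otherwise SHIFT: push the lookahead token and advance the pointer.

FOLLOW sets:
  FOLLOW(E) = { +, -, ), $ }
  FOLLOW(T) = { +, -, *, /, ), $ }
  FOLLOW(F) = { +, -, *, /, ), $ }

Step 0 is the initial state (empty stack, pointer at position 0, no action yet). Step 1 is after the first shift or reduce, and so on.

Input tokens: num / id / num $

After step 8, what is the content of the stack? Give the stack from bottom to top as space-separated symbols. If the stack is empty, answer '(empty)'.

Step 1: shift num. Stack=[num] ptr=1 lookahead=/ remaining=[/ id / num $]
Step 2: reduce F->num. Stack=[F] ptr=1 lookahead=/ remaining=[/ id / num $]
Step 3: reduce T->F. Stack=[T] ptr=1 lookahead=/ remaining=[/ id / num $]
Step 4: shift /. Stack=[T /] ptr=2 lookahead=id remaining=[id / num $]
Step 5: shift id. Stack=[T / id] ptr=3 lookahead=/ remaining=[/ num $]
Step 6: reduce F->id. Stack=[T / F] ptr=3 lookahead=/ remaining=[/ num $]
Step 7: reduce T->T / F. Stack=[T] ptr=3 lookahead=/ remaining=[/ num $]
Step 8: shift /. Stack=[T /] ptr=4 lookahead=num remaining=[num $]

Answer: T /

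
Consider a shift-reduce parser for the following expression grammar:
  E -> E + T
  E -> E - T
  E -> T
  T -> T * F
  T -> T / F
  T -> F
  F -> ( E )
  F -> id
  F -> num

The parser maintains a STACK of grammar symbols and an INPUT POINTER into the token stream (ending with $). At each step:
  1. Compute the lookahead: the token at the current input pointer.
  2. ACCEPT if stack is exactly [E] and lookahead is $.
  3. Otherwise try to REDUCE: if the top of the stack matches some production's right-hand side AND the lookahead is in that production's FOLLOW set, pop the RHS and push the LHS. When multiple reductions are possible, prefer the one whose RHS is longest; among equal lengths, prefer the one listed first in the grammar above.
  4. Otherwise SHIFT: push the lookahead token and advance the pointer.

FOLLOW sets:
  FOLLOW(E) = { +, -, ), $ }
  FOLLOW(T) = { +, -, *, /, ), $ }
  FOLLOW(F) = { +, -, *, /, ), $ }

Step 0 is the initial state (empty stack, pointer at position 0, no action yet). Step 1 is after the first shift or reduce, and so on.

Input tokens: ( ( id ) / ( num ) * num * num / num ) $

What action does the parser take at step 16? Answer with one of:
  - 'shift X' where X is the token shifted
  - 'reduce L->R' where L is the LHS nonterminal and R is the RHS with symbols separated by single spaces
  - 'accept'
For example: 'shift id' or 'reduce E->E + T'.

Step 1: shift (. Stack=[(] ptr=1 lookahead=( remaining=[( id ) / ( num ) * num * num / num ) $]
Step 2: shift (. Stack=[( (] ptr=2 lookahead=id remaining=[id ) / ( num ) * num * num / num ) $]
Step 3: shift id. Stack=[( ( id] ptr=3 lookahead=) remaining=[) / ( num ) * num * num / num ) $]
Step 4: reduce F->id. Stack=[( ( F] ptr=3 lookahead=) remaining=[) / ( num ) * num * num / num ) $]
Step 5: reduce T->F. Stack=[( ( T] ptr=3 lookahead=) remaining=[) / ( num ) * num * num / num ) $]
Step 6: reduce E->T. Stack=[( ( E] ptr=3 lookahead=) remaining=[) / ( num ) * num * num / num ) $]
Step 7: shift ). Stack=[( ( E )] ptr=4 lookahead=/ remaining=[/ ( num ) * num * num / num ) $]
Step 8: reduce F->( E ). Stack=[( F] ptr=4 lookahead=/ remaining=[/ ( num ) * num * num / num ) $]
Step 9: reduce T->F. Stack=[( T] ptr=4 lookahead=/ remaining=[/ ( num ) * num * num / num ) $]
Step 10: shift /. Stack=[( T /] ptr=5 lookahead=( remaining=[( num ) * num * num / num ) $]
Step 11: shift (. Stack=[( T / (] ptr=6 lookahead=num remaining=[num ) * num * num / num ) $]
Step 12: shift num. Stack=[( T / ( num] ptr=7 lookahead=) remaining=[) * num * num / num ) $]
Step 13: reduce F->num. Stack=[( T / ( F] ptr=7 lookahead=) remaining=[) * num * num / num ) $]
Step 14: reduce T->F. Stack=[( T / ( T] ptr=7 lookahead=) remaining=[) * num * num / num ) $]
Step 15: reduce E->T. Stack=[( T / ( E] ptr=7 lookahead=) remaining=[) * num * num / num ) $]
Step 16: shift ). Stack=[( T / ( E )] ptr=8 lookahead=* remaining=[* num * num / num ) $]

Answer: shift )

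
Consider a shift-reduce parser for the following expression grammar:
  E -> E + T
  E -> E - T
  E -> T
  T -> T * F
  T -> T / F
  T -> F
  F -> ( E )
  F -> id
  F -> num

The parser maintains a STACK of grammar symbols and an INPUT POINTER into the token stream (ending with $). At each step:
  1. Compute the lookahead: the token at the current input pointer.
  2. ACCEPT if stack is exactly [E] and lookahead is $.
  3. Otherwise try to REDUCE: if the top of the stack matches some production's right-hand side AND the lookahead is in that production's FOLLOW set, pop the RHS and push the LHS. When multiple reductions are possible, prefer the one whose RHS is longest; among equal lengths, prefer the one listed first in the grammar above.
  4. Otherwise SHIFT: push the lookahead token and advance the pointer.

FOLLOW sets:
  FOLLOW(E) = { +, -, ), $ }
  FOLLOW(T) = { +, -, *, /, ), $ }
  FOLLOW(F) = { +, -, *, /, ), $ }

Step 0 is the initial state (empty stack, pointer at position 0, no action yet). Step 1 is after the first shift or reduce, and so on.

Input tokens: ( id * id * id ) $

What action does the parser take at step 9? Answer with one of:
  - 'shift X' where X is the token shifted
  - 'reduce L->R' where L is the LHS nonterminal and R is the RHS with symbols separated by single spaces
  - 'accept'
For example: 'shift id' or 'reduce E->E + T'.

Answer: shift *

Derivation:
Step 1: shift (. Stack=[(] ptr=1 lookahead=id remaining=[id * id * id ) $]
Step 2: shift id. Stack=[( id] ptr=2 lookahead=* remaining=[* id * id ) $]
Step 3: reduce F->id. Stack=[( F] ptr=2 lookahead=* remaining=[* id * id ) $]
Step 4: reduce T->F. Stack=[( T] ptr=2 lookahead=* remaining=[* id * id ) $]
Step 5: shift *. Stack=[( T *] ptr=3 lookahead=id remaining=[id * id ) $]
Step 6: shift id. Stack=[( T * id] ptr=4 lookahead=* remaining=[* id ) $]
Step 7: reduce F->id. Stack=[( T * F] ptr=4 lookahead=* remaining=[* id ) $]
Step 8: reduce T->T * F. Stack=[( T] ptr=4 lookahead=* remaining=[* id ) $]
Step 9: shift *. Stack=[( T *] ptr=5 lookahead=id remaining=[id ) $]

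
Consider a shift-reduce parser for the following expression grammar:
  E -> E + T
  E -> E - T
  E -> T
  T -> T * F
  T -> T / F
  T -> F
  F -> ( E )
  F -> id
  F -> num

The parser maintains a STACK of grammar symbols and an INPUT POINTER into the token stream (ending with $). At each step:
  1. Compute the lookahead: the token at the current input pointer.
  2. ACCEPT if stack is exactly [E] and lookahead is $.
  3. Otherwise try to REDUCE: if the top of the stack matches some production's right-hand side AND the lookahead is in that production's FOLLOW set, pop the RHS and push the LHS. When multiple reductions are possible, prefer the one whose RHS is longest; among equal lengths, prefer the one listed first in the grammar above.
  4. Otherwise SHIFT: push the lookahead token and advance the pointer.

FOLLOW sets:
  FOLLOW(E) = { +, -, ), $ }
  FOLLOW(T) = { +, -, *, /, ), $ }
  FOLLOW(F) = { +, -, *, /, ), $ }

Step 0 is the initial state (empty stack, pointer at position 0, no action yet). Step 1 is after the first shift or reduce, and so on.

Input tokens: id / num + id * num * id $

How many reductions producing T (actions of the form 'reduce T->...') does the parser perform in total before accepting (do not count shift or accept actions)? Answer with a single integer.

Step 1: shift id. Stack=[id] ptr=1 lookahead=/ remaining=[/ num + id * num * id $]
Step 2: reduce F->id. Stack=[F] ptr=1 lookahead=/ remaining=[/ num + id * num * id $]
Step 3: reduce T->F. Stack=[T] ptr=1 lookahead=/ remaining=[/ num + id * num * id $]
Step 4: shift /. Stack=[T /] ptr=2 lookahead=num remaining=[num + id * num * id $]
Step 5: shift num. Stack=[T / num] ptr=3 lookahead=+ remaining=[+ id * num * id $]
Step 6: reduce F->num. Stack=[T / F] ptr=3 lookahead=+ remaining=[+ id * num * id $]
Step 7: reduce T->T / F. Stack=[T] ptr=3 lookahead=+ remaining=[+ id * num * id $]
Step 8: reduce E->T. Stack=[E] ptr=3 lookahead=+ remaining=[+ id * num * id $]
Step 9: shift +. Stack=[E +] ptr=4 lookahead=id remaining=[id * num * id $]
Step 10: shift id. Stack=[E + id] ptr=5 lookahead=* remaining=[* num * id $]
Step 11: reduce F->id. Stack=[E + F] ptr=5 lookahead=* remaining=[* num * id $]
Step 12: reduce T->F. Stack=[E + T] ptr=5 lookahead=* remaining=[* num * id $]
Step 13: shift *. Stack=[E + T *] ptr=6 lookahead=num remaining=[num * id $]
Step 14: shift num. Stack=[E + T * num] ptr=7 lookahead=* remaining=[* id $]
Step 15: reduce F->num. Stack=[E + T * F] ptr=7 lookahead=* remaining=[* id $]
Step 16: reduce T->T * F. Stack=[E + T] ptr=7 lookahead=* remaining=[* id $]
Step 17: shift *. Stack=[E + T *] ptr=8 lookahead=id remaining=[id $]
Step 18: shift id. Stack=[E + T * id] ptr=9 lookahead=$ remaining=[$]
Step 19: reduce F->id. Stack=[E + T * F] ptr=9 lookahead=$ remaining=[$]
Step 20: reduce T->T * F. Stack=[E + T] ptr=9 lookahead=$ remaining=[$]
Step 21: reduce E->E + T. Stack=[E] ptr=9 lookahead=$ remaining=[$]
Step 22: accept. Stack=[E] ptr=9 lookahead=$ remaining=[$]

Answer: 5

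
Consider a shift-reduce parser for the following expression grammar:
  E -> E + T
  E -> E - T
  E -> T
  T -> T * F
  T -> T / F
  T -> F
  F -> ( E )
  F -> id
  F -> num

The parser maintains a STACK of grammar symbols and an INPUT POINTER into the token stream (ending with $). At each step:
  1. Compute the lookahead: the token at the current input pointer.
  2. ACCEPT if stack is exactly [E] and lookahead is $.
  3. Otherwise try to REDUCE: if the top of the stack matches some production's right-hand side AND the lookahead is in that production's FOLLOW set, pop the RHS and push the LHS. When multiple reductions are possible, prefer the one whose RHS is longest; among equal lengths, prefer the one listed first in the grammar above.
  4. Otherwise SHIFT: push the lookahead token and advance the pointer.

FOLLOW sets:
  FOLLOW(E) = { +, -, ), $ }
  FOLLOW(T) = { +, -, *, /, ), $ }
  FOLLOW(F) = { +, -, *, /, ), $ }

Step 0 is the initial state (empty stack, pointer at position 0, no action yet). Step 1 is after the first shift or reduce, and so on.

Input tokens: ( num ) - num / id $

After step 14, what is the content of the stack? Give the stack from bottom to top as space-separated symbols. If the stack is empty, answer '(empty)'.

Step 1: shift (. Stack=[(] ptr=1 lookahead=num remaining=[num ) - num / id $]
Step 2: shift num. Stack=[( num] ptr=2 lookahead=) remaining=[) - num / id $]
Step 3: reduce F->num. Stack=[( F] ptr=2 lookahead=) remaining=[) - num / id $]
Step 4: reduce T->F. Stack=[( T] ptr=2 lookahead=) remaining=[) - num / id $]
Step 5: reduce E->T. Stack=[( E] ptr=2 lookahead=) remaining=[) - num / id $]
Step 6: shift ). Stack=[( E )] ptr=3 lookahead=- remaining=[- num / id $]
Step 7: reduce F->( E ). Stack=[F] ptr=3 lookahead=- remaining=[- num / id $]
Step 8: reduce T->F. Stack=[T] ptr=3 lookahead=- remaining=[- num / id $]
Step 9: reduce E->T. Stack=[E] ptr=3 lookahead=- remaining=[- num / id $]
Step 10: shift -. Stack=[E -] ptr=4 lookahead=num remaining=[num / id $]
Step 11: shift num. Stack=[E - num] ptr=5 lookahead=/ remaining=[/ id $]
Step 12: reduce F->num. Stack=[E - F] ptr=5 lookahead=/ remaining=[/ id $]
Step 13: reduce T->F. Stack=[E - T] ptr=5 lookahead=/ remaining=[/ id $]
Step 14: shift /. Stack=[E - T /] ptr=6 lookahead=id remaining=[id $]

Answer: E - T /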